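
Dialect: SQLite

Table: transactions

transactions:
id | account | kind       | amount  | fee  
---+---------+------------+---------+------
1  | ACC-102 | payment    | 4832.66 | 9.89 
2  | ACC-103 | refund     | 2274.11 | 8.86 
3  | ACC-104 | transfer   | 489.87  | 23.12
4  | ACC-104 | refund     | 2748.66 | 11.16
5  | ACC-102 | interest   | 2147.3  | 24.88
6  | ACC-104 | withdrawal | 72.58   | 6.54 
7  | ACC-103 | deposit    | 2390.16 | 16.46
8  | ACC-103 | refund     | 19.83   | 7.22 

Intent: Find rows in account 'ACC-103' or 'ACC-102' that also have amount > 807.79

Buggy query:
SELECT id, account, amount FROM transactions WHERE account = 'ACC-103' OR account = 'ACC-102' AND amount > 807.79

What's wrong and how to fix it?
Bug: Without parentheses, AND is evaluated before OR, so the amount filter only applies to the 'ACC-102' branch

Fix: Add parentheses around the OR so the AND applies to both alternatives

Corrected query:
SELECT id, account, amount FROM transactions WHERE (account = 'ACC-103' OR account = 'ACC-102') AND amount > 807.79

Result:
id | account | amount 
---+---------+--------
1  | ACC-102 | 4832.66
2  | ACC-103 | 2274.11
5  | ACC-102 | 2147.3 
7  | ACC-103 | 2390.16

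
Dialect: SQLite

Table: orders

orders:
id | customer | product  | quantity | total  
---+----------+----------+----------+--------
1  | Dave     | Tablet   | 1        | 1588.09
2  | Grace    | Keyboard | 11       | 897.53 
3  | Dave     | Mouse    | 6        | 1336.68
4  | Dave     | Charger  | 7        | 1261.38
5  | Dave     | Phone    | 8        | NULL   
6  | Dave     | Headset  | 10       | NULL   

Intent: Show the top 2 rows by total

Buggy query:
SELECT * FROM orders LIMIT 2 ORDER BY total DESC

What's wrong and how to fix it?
Bug: LIMIT must come after ORDER BY

Fix: Swap the clauses: ORDER BY first, then LIMIT

Corrected query:
SELECT * FROM orders ORDER BY total DESC LIMIT 2

Result:
id | customer | product | quantity | total  
---+----------+---------+----------+--------
1  | Dave     | Tablet  | 1        | 1588.09
3  | Dave     | Mouse   | 6        | 1336.68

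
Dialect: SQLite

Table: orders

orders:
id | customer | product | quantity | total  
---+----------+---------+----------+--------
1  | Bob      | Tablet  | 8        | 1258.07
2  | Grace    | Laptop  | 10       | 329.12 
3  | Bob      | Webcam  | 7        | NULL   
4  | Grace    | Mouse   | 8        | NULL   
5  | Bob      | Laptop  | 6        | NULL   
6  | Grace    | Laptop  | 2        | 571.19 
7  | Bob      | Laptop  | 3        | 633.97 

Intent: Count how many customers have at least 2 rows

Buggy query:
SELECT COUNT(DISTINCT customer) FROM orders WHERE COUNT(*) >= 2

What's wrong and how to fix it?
Bug: WHERE filters individual rows, not groups, so a group-level COUNT is invalid there

Fix: Use a subquery that GROUPs and filters with HAVING, then count its rows

Corrected query:
SELECT COUNT(*) FROM (SELECT customer FROM orders GROUP BY customer HAVING COUNT(*) >= 2)

Result:
COUNT(*)
--------
2       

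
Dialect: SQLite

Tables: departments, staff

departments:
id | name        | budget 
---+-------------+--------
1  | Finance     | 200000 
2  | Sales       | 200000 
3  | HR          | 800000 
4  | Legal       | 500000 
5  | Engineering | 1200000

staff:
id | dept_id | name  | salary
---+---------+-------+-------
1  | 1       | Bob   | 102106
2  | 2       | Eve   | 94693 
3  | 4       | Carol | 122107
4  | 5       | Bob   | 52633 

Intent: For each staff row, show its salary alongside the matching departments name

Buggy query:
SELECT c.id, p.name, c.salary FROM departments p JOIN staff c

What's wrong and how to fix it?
Bug: JOIN with no ON clause produces a cartesian product; every staff row pairs with every departments row

Fix: Add ON c.dept_id = p.id to the JOIN

Corrected query:
SELECT c.id, p.name, c.salary FROM departments p JOIN staff c ON c.dept_id = p.id

Result:
id | name        | salary
---+-------------+-------
1  | Finance     | 102106
2  | Sales       | 94693 
3  | Legal       | 122107
4  | Engineering | 52633 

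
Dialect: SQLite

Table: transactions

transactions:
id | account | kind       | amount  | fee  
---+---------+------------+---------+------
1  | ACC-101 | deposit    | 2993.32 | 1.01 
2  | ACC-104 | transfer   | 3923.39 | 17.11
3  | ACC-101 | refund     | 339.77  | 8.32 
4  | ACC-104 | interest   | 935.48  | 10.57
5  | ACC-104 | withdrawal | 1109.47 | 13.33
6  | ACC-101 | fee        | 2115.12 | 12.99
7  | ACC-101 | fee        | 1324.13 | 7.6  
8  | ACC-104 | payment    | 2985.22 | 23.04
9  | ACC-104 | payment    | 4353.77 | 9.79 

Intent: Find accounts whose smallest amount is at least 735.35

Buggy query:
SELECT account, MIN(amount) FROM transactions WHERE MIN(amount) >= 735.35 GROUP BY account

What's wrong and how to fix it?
Bug: MIN() in WHERE is a misuse of aggregate

Fix: Use HAVING for the per-group MIN condition

Corrected query:
SELECT account, MIN(amount) FROM transactions GROUP BY account HAVING MIN(amount) >= 735.35

Result:
account | MIN(amount)
--------+------------
ACC-104 | 935.48     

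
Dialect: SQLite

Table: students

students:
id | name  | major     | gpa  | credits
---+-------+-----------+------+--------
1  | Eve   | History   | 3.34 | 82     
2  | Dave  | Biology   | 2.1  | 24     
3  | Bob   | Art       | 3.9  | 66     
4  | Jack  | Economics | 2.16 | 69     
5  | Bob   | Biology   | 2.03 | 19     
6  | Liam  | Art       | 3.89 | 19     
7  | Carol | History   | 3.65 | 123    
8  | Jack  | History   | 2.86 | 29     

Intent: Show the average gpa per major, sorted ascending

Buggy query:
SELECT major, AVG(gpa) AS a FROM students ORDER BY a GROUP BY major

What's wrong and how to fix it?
Bug: GROUP BY must precede ORDER BY

Fix: Reorder: SELECT … FROM … GROUP BY … ORDER BY …

Corrected query:
SELECT major, AVG(gpa) AS a FROM students GROUP BY major ORDER BY a

Result:
major     | a       
----------+---------
Biology   | 2.065   
Economics | 2.16    
History   | 3.283333
Art       | 3.895   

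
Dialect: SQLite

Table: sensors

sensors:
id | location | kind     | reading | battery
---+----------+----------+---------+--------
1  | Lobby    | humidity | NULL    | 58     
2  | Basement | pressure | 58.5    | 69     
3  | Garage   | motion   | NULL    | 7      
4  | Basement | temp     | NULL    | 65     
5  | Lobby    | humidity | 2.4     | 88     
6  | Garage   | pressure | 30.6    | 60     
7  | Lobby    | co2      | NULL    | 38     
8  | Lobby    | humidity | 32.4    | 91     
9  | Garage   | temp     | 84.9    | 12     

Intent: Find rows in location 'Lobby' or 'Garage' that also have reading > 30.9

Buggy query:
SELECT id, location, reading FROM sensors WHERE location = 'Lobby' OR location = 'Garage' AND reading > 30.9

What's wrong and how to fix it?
Bug: AND binds tighter than OR, so this parses as location = 'Lobby' OR (location = 'Garage' AND reading > 30.9)

Fix: Add parentheses around the OR so the AND applies to both alternatives

Corrected query:
SELECT id, location, reading FROM sensors WHERE (location = 'Lobby' OR location = 'Garage') AND reading > 30.9

Result:
id | location | reading
---+----------+--------
8  | Lobby    | 32.4   
9  | Garage   | 84.9   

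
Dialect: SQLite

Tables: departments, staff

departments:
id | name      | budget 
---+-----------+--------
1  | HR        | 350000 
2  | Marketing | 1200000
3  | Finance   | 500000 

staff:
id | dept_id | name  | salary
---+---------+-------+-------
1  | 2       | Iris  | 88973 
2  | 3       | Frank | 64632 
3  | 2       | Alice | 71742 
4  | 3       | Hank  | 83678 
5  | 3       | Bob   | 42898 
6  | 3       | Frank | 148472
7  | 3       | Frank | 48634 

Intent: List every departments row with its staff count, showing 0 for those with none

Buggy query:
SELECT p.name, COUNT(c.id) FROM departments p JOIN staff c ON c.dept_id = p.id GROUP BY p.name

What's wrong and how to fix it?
Bug: INNER JOIN drops departments rows that have no matching staff rows

Fix: Use LEFT JOIN so parents without children still appear (COUNT(c.id) gives 0)

Corrected query:
SELECT p.name, COUNT(c.id) FROM departments p LEFT JOIN staff c ON c.dept_id = p.id GROUP BY p.name

Result:
name      | COUNT(c.id)
----------+------------
Finance   | 5          
HR        | 0          
Marketing | 2          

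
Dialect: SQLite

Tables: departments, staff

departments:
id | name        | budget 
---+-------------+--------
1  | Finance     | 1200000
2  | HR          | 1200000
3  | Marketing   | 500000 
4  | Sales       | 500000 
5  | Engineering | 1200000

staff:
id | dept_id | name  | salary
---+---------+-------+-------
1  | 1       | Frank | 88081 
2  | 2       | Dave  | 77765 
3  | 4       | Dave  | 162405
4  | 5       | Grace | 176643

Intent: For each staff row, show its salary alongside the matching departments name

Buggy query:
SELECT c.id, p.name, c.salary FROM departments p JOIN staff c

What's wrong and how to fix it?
Bug: Missing join condition: each staff row is matched to all departments rows instead of just its own

Fix: Add ON c.dept_id = p.id to the JOIN

Corrected query:
SELECT c.id, p.name, c.salary FROM departments p JOIN staff c ON c.dept_id = p.id

Result:
id | name        | salary
---+-------------+-------
1  | Finance     | 88081 
2  | HR          | 77765 
3  | Sales       | 162405
4  | Engineering | 176643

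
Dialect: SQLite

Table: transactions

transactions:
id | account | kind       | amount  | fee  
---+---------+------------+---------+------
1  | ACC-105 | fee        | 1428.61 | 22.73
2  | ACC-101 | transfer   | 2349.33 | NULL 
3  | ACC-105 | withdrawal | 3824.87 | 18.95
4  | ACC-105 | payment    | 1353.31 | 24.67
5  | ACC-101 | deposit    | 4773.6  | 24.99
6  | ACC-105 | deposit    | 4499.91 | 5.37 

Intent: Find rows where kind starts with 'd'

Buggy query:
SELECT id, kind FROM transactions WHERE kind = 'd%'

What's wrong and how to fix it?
Bug: '=' compares the literal string including the % character; pattern matching needs LIKE

Fix: Use LIKE for wildcard pattern matching

Corrected query:
SELECT id, kind FROM transactions WHERE kind LIKE 'd%'

Result:
id | kind   
---+--------
5  | deposit
6  | deposit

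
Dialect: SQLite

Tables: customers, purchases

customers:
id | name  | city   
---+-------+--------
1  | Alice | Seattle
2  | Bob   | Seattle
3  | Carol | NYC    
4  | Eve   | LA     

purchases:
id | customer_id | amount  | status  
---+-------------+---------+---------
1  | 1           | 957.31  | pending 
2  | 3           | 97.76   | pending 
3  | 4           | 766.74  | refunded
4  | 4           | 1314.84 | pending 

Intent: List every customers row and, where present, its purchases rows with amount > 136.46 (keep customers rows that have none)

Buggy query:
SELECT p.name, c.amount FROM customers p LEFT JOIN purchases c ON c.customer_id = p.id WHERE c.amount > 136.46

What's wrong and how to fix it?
Bug: A WHERE condition on the right-hand table after LEFT JOIN drops unmatched parents

Fix: Put 'c.amount > 136.46' in the JOIN's ON clause instead of WHERE

Corrected query:
SELECT p.name, c.amount FROM customers p LEFT JOIN purchases c ON c.customer_id = p.id AND c.amount > 136.46

Result:
name  | amount 
------+--------
Alice | 957.31 
Bob   | NULL   
Carol | NULL   
Eve   | 766.74 
Eve   | 1314.84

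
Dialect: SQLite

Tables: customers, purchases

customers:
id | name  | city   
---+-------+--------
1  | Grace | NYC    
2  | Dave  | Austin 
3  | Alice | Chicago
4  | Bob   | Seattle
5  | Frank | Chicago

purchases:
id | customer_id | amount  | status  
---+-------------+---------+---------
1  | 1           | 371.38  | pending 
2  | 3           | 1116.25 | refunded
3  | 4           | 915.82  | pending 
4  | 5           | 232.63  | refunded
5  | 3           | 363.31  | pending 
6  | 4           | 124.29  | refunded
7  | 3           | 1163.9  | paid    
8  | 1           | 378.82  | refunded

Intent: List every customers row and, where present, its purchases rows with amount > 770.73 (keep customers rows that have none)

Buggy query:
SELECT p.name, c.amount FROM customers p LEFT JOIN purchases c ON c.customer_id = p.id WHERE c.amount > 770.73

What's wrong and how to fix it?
Bug: Filtering c.amount in WHERE discards the NULL rows produced by LEFT JOIN, turning it into an inner join

Fix: Move the right-table condition into the ON clause so unmatched parents are kept

Corrected query:
SELECT p.name, c.amount FROM customers p LEFT JOIN purchases c ON c.customer_id = p.id AND c.amount > 770.73

Result:
name  | amount 
------+--------
Grace | NULL   
Dave  | NULL   
Alice | 1116.25
Alice | 1163.9 
Bob   | 915.82 
Frank | NULL   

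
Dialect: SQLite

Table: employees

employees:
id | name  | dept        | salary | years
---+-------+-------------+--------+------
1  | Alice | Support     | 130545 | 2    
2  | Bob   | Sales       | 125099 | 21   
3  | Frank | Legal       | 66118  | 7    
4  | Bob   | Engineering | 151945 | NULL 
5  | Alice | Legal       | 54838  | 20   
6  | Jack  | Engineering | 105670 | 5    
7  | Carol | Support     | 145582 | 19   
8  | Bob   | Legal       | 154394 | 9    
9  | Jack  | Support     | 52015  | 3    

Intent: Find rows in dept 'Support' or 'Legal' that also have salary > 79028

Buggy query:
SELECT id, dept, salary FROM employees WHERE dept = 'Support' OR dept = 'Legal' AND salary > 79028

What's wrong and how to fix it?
Bug: Without parentheses, AND is evaluated before OR, so the salary filter only applies to the 'Legal' branch

Fix: Group the OR with parentheses (or use IN), then AND the threshold

Corrected query:
SELECT id, dept, salary FROM employees WHERE (dept = 'Support' OR dept = 'Legal') AND salary > 79028

Result:
id | dept    | salary
---+---------+-------
1  | Support | 130545
7  | Support | 145582
8  | Legal   | 154394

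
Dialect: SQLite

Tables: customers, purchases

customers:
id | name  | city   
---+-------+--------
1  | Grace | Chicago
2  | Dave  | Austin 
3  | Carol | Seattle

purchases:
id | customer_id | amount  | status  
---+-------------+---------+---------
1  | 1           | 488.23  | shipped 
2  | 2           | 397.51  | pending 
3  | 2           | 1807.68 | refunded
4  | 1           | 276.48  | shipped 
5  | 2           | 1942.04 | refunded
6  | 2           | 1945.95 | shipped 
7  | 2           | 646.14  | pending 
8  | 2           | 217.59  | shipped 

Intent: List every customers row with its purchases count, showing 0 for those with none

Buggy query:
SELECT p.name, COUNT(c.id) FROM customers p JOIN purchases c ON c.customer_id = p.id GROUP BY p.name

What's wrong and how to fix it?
Bug: INNER JOIN drops customers rows that have no matching purchases rows

Fix: Switch to LEFT JOIN to retain unmatched parent rows

Corrected query:
SELECT p.name, COUNT(c.id) FROM customers p LEFT JOIN purchases c ON c.customer_id = p.id GROUP BY p.name

Result:
name  | COUNT(c.id)
------+------------
Carol | 0          
Dave  | 6          
Grace | 2          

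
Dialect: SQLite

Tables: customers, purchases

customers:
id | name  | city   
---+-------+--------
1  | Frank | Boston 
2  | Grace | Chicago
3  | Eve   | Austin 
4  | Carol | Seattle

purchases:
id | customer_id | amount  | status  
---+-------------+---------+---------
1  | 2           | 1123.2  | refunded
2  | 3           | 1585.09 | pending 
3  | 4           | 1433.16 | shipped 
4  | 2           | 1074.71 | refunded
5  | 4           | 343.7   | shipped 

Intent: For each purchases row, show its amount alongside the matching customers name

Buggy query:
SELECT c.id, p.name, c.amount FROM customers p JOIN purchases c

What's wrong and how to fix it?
Bug: Missing join condition: each purchases row is matched to all customers rows instead of just its own

Fix: Specify the join condition linking the foreign key to the parent id

Corrected query:
SELECT c.id, p.name, c.amount FROM customers p JOIN purchases c ON c.customer_id = p.id

Result:
id | name  | amount 
---+-------+--------
1  | Grace | 1123.2 
2  | Eve   | 1585.09
3  | Carol | 1433.16
4  | Grace | 1074.71
5  | Carol | 343.7  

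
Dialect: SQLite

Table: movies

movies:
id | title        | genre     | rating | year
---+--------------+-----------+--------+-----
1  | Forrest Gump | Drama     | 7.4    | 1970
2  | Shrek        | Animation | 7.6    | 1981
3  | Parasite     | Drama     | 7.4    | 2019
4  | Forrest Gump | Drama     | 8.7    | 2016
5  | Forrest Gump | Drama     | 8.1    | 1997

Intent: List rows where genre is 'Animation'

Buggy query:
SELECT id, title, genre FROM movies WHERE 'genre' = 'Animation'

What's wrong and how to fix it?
Bug: 'genre' in single quotes is a string literal, not the column; the comparison is literal-vs-literal and never true

Fix: Reference the column as genre without single quotes

Corrected query:
SELECT id, title, genre FROM movies WHERE genre = 'Animation'

Result:
id | title | genre    
---+-------+----------
2  | Shrek | Animation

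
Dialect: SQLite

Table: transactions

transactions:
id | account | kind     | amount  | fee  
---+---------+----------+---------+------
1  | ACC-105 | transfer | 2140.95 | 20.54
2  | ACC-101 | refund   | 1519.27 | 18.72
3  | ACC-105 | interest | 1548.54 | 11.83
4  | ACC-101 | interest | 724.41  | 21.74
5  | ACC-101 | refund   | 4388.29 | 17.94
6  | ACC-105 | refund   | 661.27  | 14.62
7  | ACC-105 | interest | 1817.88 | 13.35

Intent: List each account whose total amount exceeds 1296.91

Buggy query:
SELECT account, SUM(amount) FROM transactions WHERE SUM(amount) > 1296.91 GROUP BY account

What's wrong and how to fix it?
Bug: Aggregate functions cannot appear in a WHERE clause

Fix: Use HAVING (which filters groups after aggregation) instead of WHERE

Corrected query:
SELECT account, SUM(amount) FROM transactions GROUP BY account HAVING SUM(amount) > 1296.91

Result:
account | SUM(amount)
--------+------------
ACC-101 | 6631.97    
ACC-105 | 6168.64    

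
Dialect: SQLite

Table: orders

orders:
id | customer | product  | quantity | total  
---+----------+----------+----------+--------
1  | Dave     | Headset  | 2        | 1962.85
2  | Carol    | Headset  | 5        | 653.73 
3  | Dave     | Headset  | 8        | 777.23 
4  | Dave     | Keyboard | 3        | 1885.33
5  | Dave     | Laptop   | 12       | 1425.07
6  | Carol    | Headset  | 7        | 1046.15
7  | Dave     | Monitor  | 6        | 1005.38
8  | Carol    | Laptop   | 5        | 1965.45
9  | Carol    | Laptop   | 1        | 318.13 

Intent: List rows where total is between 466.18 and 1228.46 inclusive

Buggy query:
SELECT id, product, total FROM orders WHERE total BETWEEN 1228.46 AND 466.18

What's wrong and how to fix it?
Bug: The bounds are reversed; BETWEEN a AND b requires a <= b to match anything

Fix: Swap the bounds so the smaller value comes first

Corrected query:
SELECT id, product, total FROM orders WHERE total BETWEEN 466.18 AND 1228.46

Result:
id | product | total  
---+---------+--------
2  | Headset | 653.73 
3  | Headset | 777.23 
6  | Headset | 1046.15
7  | Monitor | 1005.38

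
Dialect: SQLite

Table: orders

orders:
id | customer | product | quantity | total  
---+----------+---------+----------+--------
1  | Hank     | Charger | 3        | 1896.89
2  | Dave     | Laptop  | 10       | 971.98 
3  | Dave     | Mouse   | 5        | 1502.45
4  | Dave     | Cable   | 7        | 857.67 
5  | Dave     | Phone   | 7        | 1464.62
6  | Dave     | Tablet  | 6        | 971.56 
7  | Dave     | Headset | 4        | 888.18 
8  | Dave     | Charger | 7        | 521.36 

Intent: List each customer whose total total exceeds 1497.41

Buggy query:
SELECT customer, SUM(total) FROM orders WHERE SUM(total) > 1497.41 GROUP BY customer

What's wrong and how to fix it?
Bug: WHERE runs before GROUP BY, so aggregates aren't available there

Fix: Move the aggregate condition to a HAVING clause

Corrected query:
SELECT customer, SUM(total) FROM orders GROUP BY customer HAVING SUM(total) > 1497.41

Result:
customer | SUM(total)
---------+-----------
Dave     | 7177.82   
Hank     | 1896.89   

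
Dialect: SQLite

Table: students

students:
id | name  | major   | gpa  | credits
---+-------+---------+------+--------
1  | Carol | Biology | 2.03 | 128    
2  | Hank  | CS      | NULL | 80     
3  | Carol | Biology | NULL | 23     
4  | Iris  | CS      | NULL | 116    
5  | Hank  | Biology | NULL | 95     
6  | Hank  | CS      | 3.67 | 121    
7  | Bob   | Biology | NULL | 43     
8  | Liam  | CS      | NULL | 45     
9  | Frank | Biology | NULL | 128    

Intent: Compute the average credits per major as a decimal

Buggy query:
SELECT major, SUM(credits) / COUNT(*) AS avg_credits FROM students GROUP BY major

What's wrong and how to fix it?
Bug: Both operands are integers, so '/' performs integer division and truncates

Fix: Multiply by 1.0 (or CAST to REAL) to force floating-point division

Corrected query:
SELECT major, SUM(credits) * 1.0 / COUNT(*) AS avg_credits FROM students GROUP BY major

Result:
major   | avg_credits
--------+------------
Biology | 83.4       
CS      | 90.5       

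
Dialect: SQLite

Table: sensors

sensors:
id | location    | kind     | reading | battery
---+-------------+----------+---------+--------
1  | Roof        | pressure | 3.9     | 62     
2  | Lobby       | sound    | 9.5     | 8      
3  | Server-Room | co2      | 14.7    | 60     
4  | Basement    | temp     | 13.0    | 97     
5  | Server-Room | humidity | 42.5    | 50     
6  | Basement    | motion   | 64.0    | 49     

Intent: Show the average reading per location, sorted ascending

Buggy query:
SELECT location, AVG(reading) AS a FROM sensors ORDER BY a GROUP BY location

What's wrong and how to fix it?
Bug: ORDER BY appears before GROUP BY; SQL clause order requires GROUP BY first

Fix: Reorder: SELECT … FROM … GROUP BY … ORDER BY …

Corrected query:
SELECT location, AVG(reading) AS a FROM sensors GROUP BY location ORDER BY a

Result:
location    | a   
------------+-----
Roof        | 3.9 
Lobby       | 9.5 
Server-Room | 28.6
Basement    | 38.5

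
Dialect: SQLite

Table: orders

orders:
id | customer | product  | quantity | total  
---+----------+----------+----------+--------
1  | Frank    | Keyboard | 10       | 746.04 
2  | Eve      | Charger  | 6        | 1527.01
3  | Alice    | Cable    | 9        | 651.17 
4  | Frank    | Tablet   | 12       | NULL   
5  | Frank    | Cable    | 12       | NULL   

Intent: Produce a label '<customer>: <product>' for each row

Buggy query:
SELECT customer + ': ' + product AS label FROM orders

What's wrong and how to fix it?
Bug: SQLite uses || for string concatenation; + coerces text to numbers (yielding 0)

Fix: Use the || operator for string concatenation

Corrected query:
SELECT customer || ': ' || product AS label FROM orders

Result:
label          
---------------
Frank: Keyboard
Eve: Charger   
Alice: Cable   
Frank: Tablet  
Frank: Cable   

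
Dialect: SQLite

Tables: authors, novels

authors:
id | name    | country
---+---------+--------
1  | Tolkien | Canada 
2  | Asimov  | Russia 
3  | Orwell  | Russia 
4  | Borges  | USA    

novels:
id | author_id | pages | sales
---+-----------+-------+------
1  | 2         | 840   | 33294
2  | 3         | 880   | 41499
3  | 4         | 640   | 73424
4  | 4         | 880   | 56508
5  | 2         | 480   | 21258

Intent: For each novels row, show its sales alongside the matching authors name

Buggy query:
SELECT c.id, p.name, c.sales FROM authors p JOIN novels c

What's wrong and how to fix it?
Bug: JOIN with no ON clause produces a cartesian product; every novels row pairs with every authors row

Fix: Specify the join condition linking the foreign key to the parent id

Corrected query:
SELECT c.id, p.name, c.sales FROM authors p JOIN novels c ON c.author_id = p.id

Result:
id | name   | sales
---+--------+------
1  | Asimov | 33294
2  | Orwell | 41499
3  | Borges | 73424
4  | Borges | 56508
5  | Asimov | 21258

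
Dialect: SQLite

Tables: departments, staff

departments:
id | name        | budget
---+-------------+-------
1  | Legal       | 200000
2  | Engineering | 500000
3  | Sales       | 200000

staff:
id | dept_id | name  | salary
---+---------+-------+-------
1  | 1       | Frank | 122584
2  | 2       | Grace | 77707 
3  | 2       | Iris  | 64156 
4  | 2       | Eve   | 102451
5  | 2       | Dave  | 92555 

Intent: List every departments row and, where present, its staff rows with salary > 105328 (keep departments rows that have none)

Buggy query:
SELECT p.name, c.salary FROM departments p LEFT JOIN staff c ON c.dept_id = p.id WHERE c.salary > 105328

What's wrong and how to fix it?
Bug: A WHERE condition on the right-hand table after LEFT JOIN drops unmatched parents

Fix: Put 'c.salary > 105328' in the JOIN's ON clause instead of WHERE

Corrected query:
SELECT p.name, c.salary FROM departments p LEFT JOIN staff c ON c.dept_id = p.id AND c.salary > 105328

Result:
name        | salary
------------+-------
Legal       | 122584
Engineering | NULL  
Sales       | NULL  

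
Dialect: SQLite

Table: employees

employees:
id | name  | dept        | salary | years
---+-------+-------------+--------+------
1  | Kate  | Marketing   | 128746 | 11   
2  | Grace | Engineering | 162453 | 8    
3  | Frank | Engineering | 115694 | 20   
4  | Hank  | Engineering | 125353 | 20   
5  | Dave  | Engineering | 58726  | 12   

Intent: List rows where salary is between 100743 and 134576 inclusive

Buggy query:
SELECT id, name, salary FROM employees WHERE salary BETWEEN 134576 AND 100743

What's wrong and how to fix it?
Bug: The bounds are reversed; BETWEEN a AND b requires a <= b to match anything

Fix: Swap the bounds so the smaller value comes first

Corrected query:
SELECT id, name, salary FROM employees WHERE salary BETWEEN 100743 AND 134576

Result:
id | name  | salary
---+-------+-------
1  | Kate  | 128746
3  | Frank | 115694
4  | Hank  | 125353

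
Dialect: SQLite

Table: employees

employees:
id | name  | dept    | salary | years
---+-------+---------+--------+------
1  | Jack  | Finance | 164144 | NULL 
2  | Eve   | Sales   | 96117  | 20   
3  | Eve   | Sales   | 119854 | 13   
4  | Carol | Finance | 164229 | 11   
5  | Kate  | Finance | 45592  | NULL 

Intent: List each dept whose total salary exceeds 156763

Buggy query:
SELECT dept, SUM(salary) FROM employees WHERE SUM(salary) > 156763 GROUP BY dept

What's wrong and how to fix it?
Bug: SUM(salary) is an aggregate, but WHERE filters rows before aggregation

Fix: Use HAVING (which filters groups after aggregation) instead of WHERE

Corrected query:
SELECT dept, SUM(salary) FROM employees GROUP BY dept HAVING SUM(salary) > 156763

Result:
dept    | SUM(salary)
--------+------------
Finance | 373965     
Sales   | 215971     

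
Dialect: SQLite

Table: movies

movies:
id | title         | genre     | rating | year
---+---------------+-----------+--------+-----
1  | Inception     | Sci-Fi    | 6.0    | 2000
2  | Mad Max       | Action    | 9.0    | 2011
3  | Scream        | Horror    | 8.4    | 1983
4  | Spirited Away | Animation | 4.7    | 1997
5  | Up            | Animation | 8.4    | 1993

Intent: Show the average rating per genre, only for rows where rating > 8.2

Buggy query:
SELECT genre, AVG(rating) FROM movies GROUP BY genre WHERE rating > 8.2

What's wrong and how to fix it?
Bug: WHERE cannot follow GROUP BY

Fix: Place WHERE between FROM and GROUP BY

Corrected query:
SELECT genre, AVG(rating) FROM movies WHERE rating > 8.2 GROUP BY genre

Result:
genre     | AVG(rating)
----------+------------
Action    | 9          
Animation | 8.4        
Horror    | 8.4        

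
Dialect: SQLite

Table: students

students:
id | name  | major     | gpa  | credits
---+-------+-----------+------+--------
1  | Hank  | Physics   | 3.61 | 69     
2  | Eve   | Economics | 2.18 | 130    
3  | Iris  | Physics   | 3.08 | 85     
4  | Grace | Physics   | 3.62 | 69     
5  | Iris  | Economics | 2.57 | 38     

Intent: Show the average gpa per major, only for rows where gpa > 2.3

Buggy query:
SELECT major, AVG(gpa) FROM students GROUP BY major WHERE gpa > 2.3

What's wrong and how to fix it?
Bug: WHERE cannot follow GROUP BY

Fix: Place WHERE between FROM and GROUP BY

Corrected query:
SELECT major, AVG(gpa) FROM students WHERE gpa > 2.3 GROUP BY major

Result:
major     | AVG(gpa)
----------+---------
Economics | 2.57    
Physics   | 3.436667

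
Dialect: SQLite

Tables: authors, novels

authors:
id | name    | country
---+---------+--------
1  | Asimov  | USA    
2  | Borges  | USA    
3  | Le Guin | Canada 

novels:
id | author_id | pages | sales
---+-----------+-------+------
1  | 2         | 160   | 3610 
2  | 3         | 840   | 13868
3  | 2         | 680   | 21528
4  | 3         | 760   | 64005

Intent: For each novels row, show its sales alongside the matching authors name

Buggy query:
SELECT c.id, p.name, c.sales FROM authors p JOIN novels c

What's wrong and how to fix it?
Bug: Missing join condition: each novels row is matched to all authors rows instead of just its own

Fix: Add ON c.author_id = p.id to the JOIN

Corrected query:
SELECT c.id, p.name, c.sales FROM authors p JOIN novels c ON c.author_id = p.id

Result:
id | name    | sales
---+---------+------
1  | Borges  | 3610 
2  | Le Guin | 13868
3  | Borges  | 21528
4  | Le Guin | 64005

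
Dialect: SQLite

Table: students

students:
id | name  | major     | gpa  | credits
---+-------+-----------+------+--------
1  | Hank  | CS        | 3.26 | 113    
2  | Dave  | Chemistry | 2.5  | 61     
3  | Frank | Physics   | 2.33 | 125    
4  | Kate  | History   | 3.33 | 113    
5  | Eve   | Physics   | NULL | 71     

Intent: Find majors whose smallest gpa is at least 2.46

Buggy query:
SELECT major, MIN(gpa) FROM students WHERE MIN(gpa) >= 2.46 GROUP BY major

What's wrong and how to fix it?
Bug: Aggregates like MIN are computed per group after WHERE runs

Fix: Replace WHERE with HAVING after the GROUP BY

Corrected query:
SELECT major, MIN(gpa) FROM students GROUP BY major HAVING MIN(gpa) >= 2.46

Result:
major     | MIN(gpa)
----------+---------
CS        | 3.26    
Chemistry | 2.5     
History   | 3.33    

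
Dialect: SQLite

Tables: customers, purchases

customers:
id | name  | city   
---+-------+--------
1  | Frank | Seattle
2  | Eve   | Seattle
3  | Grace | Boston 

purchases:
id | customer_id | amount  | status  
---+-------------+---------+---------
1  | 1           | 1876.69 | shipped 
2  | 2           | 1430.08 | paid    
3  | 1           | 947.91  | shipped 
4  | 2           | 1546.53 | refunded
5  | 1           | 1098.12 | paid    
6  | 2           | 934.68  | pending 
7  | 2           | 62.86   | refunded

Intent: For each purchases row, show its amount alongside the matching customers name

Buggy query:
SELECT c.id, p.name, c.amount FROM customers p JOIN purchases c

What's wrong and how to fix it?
Bug: JOIN with no ON clause produces a cartesian product; every purchases row pairs with every customers row

Fix: Add ON c.customer_id = p.id to the JOIN

Corrected query:
SELECT c.id, p.name, c.amount FROM customers p JOIN purchases c ON c.customer_id = p.id

Result:
id | name  | amount 
---+-------+--------
1  | Frank | 1876.69
2  | Eve   | 1430.08
3  | Frank | 947.91 
4  | Eve   | 1546.53
5  | Frank | 1098.12
6  | Eve   | 934.68 
7  | Eve   | 62.86  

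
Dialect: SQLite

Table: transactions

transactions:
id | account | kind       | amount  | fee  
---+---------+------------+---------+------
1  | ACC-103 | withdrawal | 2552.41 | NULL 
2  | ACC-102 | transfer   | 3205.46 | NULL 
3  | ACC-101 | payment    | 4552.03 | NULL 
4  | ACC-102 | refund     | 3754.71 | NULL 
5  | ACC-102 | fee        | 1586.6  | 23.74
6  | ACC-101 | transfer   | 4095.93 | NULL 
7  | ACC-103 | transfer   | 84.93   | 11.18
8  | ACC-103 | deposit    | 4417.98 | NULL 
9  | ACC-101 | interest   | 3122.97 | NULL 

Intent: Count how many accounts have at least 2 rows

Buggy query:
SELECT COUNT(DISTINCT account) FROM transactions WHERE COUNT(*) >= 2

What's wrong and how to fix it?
Bug: COUNT(*) cannot appear in WHERE; the per-group count doesn't exist yet

Fix: Group first with HAVING COUNT(*) >= 2, then COUNT the resulting groups

Corrected query:
SELECT COUNT(*) FROM (SELECT account FROM transactions GROUP BY account HAVING COUNT(*) >= 2)

Result:
COUNT(*)
--------
3       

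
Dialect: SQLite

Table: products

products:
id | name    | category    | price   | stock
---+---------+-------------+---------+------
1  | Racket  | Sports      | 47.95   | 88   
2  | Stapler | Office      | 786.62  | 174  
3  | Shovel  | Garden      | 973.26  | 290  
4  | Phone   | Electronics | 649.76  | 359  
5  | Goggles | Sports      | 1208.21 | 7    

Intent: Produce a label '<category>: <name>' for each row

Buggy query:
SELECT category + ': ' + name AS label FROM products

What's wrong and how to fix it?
Bug: '+' is numeric addition; on text columns SQLite converts them to 0 instead of concatenating

Fix: Use the || operator for string concatenation

Corrected query:
SELECT category || ': ' || name AS label FROM products

Result:
label             
------------------
Sports: Racket    
Office: Stapler   
Garden: Shovel    
Electronics: Phone
Sports: Goggles   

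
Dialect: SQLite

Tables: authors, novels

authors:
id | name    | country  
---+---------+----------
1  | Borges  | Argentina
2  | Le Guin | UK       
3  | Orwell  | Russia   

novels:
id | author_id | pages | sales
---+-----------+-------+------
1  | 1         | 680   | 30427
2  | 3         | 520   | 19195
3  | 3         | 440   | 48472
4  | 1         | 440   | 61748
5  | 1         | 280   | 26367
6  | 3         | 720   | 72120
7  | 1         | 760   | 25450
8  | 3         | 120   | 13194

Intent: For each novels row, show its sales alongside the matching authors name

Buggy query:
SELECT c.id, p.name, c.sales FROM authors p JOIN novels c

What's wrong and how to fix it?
Bug: Missing join condition: each novels row is matched to all authors rows instead of just its own

Fix: Specify the join condition linking the foreign key to the parent id

Corrected query:
SELECT c.id, p.name, c.sales FROM authors p JOIN novels c ON c.author_id = p.id

Result:
id | name   | sales
---+--------+------
1  | Borges | 30427
2  | Orwell | 19195
3  | Orwell | 48472
4  | Borges | 61748
5  | Borges | 26367
6  | Orwell | 72120
7  | Borges | 25450
8  | Orwell | 13194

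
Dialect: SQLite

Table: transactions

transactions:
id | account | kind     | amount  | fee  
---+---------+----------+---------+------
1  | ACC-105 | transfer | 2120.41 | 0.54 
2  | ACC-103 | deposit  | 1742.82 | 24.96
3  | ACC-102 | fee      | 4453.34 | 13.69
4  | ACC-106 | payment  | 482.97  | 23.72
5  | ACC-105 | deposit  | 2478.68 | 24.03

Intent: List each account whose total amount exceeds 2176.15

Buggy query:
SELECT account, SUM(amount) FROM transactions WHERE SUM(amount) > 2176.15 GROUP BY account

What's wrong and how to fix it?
Bug: SUM(amount) is an aggregate, but WHERE filters rows before aggregation

Fix: Use HAVING (which filters groups after aggregation) instead of WHERE

Corrected query:
SELECT account, SUM(amount) FROM transactions GROUP BY account HAVING SUM(amount) > 2176.15

Result:
account | SUM(amount)
--------+------------
ACC-102 | 4453.34    
ACC-105 | 4599.09    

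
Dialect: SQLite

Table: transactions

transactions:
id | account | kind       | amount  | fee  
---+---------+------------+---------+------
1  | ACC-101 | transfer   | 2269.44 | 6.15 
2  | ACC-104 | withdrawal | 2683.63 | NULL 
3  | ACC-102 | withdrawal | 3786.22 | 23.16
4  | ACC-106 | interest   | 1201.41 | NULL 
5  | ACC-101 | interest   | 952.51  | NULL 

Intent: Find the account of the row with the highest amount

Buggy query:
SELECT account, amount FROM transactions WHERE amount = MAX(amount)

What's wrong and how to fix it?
Bug: WHERE is evaluated per row; an aggregate over the whole table isn't defined there

Fix: Wrap MAX in a scalar subquery so WHERE compares against a single value

Corrected query:
SELECT account, amount FROM transactions WHERE amount = (SELECT MAX(amount) FROM transactions)

Result:
account | amount 
--------+--------
ACC-102 | 3786.22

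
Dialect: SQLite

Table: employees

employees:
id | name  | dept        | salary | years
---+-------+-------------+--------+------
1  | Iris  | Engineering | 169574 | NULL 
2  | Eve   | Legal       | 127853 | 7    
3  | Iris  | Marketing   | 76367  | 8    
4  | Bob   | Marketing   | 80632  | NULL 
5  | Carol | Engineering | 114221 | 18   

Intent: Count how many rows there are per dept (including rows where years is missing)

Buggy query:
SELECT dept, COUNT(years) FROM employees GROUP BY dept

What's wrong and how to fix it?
Bug: COUNT(column) counts non-NULL values only; rows with NULL years aren't counted

Fix: Replace COUNT(years) with COUNT(*)

Corrected query:
SELECT dept, COUNT(*) FROM employees GROUP BY dept

Result:
dept        | COUNT(*)
------------+---------
Engineering | 2       
Legal       | 1       
Marketing   | 2       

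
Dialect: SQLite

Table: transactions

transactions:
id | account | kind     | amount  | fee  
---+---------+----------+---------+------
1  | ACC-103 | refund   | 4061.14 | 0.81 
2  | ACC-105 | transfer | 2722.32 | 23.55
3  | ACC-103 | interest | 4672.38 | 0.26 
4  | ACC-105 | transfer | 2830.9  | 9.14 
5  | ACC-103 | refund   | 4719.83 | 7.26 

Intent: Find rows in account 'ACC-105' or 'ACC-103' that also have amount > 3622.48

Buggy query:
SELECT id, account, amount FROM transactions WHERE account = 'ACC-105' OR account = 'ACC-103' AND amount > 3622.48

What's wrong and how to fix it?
Bug: AND binds tighter than OR, so this parses as account = 'ACC-105' OR (account = 'ACC-103' AND amount > 3622.48)

Fix: Group the OR with parentheses (or use IN), then AND the threshold

Corrected query:
SELECT id, account, amount FROM transactions WHERE (account = 'ACC-105' OR account = 'ACC-103') AND amount > 3622.48

Result:
id | account | amount 
---+---------+--------
1  | ACC-103 | 4061.14
3  | ACC-103 | 4672.38
5  | ACC-103 | 4719.83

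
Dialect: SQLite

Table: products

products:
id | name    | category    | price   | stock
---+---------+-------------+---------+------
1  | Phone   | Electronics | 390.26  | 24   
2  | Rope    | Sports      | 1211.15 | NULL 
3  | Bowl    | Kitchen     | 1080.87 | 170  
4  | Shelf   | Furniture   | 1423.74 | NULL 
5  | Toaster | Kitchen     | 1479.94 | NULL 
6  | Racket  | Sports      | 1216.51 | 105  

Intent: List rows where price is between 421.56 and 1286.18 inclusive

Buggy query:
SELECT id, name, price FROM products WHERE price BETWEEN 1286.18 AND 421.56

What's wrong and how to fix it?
Bug: BETWEEN expects the lower bound first; with 1286.18 AND 421.56 the range is empty

Fix: Write BETWEEN 421.56 AND 1286.18

Corrected query:
SELECT id, name, price FROM products WHERE price BETWEEN 421.56 AND 1286.18

Result:
id | name   | price  
---+--------+--------
2  | Rope   | 1211.15
3  | Bowl   | 1080.87
6  | Racket | 1216.51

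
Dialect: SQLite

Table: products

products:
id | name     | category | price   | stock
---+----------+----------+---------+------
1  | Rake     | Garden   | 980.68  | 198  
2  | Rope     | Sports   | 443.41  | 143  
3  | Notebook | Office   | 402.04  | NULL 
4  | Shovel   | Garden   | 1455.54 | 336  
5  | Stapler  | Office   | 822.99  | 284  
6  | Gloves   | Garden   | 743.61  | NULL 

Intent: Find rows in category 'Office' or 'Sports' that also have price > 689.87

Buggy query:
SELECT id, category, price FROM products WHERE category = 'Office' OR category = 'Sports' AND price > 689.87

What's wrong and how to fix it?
Bug: Without parentheses, AND is evaluated before OR, so the price filter only applies to the 'Sports' branch

Fix: Add parentheses around the OR so the AND applies to both alternatives

Corrected query:
SELECT id, category, price FROM products WHERE (category = 'Office' OR category = 'Sports') AND price > 689.87

Result:
id | category | price 
---+----------+-------
5  | Office   | 822.99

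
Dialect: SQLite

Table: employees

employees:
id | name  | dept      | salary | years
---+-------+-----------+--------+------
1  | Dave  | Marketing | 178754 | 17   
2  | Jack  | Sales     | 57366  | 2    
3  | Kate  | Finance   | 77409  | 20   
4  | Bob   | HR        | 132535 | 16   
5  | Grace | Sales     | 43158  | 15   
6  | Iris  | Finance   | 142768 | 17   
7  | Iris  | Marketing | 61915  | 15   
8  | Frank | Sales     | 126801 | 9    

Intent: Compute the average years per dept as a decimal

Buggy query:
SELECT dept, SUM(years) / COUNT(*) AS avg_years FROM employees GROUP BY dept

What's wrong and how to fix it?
Bug: Both operands are integers, so '/' performs integer division and truncates

Fix: Multiply by 1.0 (or CAST to REAL) to force floating-point division

Corrected query:
SELECT dept, SUM(years) * 1.0 / COUNT(*) AS avg_years FROM employees GROUP BY dept

Result:
dept      | avg_years
----------+----------
Finance   | 18.5     
HR        | 16       
Marketing | 16       
Sales     | 8.666667 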